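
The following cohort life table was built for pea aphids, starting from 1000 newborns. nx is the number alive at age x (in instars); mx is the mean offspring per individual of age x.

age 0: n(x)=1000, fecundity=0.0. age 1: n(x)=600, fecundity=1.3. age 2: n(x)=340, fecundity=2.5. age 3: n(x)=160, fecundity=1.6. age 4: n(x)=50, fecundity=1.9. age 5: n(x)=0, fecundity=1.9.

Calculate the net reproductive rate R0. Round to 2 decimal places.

lx = nx/n0 = nx/1000: 1, 0.6, 0.34, 0.16, 0.05, 0
lx·mx by age: 0, 0.78, 0.85, 0.256, 0.095, 0
R0 = Σ lx·mx = 1.981 → 1.98

1.98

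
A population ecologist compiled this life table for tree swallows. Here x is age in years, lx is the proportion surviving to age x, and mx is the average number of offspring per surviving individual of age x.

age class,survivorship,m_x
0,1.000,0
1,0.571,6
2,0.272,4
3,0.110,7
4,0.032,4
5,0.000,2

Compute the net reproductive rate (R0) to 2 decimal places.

lx·mx by age: 0, 3.426, 1.088, 0.77, 0.128, 0
R0 = Σ lx·mx = 5.412 → 5.41

5.41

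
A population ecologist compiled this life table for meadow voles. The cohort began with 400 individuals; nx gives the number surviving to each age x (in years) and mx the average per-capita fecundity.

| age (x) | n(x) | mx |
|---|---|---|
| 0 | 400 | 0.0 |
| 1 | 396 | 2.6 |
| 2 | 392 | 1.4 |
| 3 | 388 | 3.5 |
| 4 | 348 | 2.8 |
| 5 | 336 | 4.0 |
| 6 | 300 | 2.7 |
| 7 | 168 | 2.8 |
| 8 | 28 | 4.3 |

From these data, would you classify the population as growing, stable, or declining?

lx = nx/n0 = nx/400: 1, 0.99, 0.98, 0.97, 0.87, 0.84, 0.75, 0.42, 0.07
R0 = Σ lx·mx = 0 + 2.574 + 1.372 + 3.395 + 2.436 + 3.36 + 2.025 + 1.176 + 0.301 = 16.639
R0 > 1, so the population is growing.

growing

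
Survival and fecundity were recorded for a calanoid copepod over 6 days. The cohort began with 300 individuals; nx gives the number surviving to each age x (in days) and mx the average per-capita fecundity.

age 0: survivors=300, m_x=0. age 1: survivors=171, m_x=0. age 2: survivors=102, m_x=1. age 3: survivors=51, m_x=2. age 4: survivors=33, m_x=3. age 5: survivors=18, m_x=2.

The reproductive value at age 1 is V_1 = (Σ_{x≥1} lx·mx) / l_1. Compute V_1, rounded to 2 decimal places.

1.98

lx = nx/n0 = nx/300: 1, 0.57, 0.34, 0.17, 0.11, 0.06
lx·mx for x ≥ 1: 0, 0.34, 0.34, 0.33, 0.12 → sum = 1.13
V_1 = 1.13 / l_1 = 1.13 / 0.57 = 1.982456… → 1.98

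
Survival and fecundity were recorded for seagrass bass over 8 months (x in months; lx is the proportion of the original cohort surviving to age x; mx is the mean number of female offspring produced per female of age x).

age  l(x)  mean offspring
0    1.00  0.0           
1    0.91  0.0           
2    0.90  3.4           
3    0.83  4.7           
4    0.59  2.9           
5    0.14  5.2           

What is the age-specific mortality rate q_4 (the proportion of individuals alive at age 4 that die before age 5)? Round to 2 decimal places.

q_4 = (l_4 − l_5) / l_4 = (0.59 − 0.14) / 0.59
     = 0.45 / 0.59 = 0.762712… → 0.76

0.76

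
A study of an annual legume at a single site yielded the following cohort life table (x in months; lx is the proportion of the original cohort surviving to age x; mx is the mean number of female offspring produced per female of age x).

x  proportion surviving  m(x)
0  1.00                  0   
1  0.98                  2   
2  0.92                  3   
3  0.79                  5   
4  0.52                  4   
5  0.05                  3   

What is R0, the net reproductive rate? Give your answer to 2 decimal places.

lx·mx by age: 0, 1.96, 2.76, 3.95, 2.08, 0.15
R0 = Σ lx·mx = 10.9 → 10.90

10.90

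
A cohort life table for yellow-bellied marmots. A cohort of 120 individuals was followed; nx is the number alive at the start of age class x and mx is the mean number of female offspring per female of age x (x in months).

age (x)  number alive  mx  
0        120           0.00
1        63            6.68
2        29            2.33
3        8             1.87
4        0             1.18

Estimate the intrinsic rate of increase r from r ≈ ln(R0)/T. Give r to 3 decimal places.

lx = nx/n0 = nx/120: 1, 0.525, 0.24167…, 0.06667…, 0
R0 = Σ lx·mx = 0 + 3.507 + 0.56308… + 0.12467… + 0 = 4.19475…
Σ x·lx·mx = 5.007167…; T = 5.007167…/4.19475… = 1.19367…
r ≈ ln(R0)/T = ln(4.19475…)/1.19367… = 1.20119… → 1.201

1.201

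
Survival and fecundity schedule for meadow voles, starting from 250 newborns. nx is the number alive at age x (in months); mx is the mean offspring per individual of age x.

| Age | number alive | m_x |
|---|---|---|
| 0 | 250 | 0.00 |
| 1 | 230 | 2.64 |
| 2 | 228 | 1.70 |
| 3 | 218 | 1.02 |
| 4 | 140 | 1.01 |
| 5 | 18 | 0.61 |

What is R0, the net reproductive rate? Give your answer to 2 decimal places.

lx = nx/n0 = nx/250: 1, 0.92, 0.912, 0.872, 0.56, 0.072
lx·mx by age: 0, 2.4288, 1.5504, 0.88944, 0.5656, 0.04392
R0 = Σ lx·mx = 5.47816 → 5.48

5.48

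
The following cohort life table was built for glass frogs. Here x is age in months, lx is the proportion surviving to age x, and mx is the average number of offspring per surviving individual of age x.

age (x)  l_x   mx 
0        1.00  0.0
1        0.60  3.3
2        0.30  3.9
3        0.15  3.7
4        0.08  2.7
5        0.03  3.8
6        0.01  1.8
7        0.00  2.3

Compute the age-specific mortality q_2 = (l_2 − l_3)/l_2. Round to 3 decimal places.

0.500

q_2 = (l_2 − l_3) / l_2 = (0.3 − 0.15) / 0.3
     = 0.15 / 0.3 = 0.5 → 0.500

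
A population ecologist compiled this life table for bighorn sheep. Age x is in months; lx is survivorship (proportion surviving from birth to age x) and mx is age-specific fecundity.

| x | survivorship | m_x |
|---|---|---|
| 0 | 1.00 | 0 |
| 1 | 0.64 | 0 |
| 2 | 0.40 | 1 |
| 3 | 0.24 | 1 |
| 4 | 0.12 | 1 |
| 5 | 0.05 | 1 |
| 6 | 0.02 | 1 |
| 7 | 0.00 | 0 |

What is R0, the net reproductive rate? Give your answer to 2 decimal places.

0.83

lx·mx by age: 0, 0, 0.4, 0.24, 0.12, 0.05, 0.02, 0
R0 = Σ lx·mx = 0.83 → 0.83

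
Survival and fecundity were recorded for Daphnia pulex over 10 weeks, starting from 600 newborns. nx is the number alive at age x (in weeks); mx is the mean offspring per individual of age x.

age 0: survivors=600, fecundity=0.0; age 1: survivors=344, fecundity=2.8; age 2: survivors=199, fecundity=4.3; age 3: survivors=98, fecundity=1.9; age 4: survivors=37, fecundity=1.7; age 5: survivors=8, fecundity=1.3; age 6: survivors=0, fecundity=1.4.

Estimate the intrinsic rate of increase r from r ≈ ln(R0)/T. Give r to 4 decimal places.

0.7301

lx = nx/n0 = nx/600: 1, 0.57333…, 0.33167…, 0.16333…, 0.06167…, 0.01333…, 0
R0 = Σ lx·mx = 0 + 1.60533… + 1.42617… + 0.31033… + 0.10483… + 0.01733… + 0 = 3.464…
Σ x·lx·mx = 5.894667…; T = 5.894667…/3.464… = 1.70169…
r ≈ ln(R0)/T = ln(3.464…)/1.70169… = 0.73011… → 0.7301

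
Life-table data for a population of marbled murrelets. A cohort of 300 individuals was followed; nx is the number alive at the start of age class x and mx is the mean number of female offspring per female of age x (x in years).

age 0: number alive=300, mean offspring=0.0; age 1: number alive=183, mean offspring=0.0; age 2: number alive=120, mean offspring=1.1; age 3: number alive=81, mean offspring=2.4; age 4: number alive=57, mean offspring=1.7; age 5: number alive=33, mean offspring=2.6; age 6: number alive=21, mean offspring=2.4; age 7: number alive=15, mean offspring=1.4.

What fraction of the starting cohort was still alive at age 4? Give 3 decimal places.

0.190

l_4 = n_4/n_0 = 57/300 = 0.19 → 0.190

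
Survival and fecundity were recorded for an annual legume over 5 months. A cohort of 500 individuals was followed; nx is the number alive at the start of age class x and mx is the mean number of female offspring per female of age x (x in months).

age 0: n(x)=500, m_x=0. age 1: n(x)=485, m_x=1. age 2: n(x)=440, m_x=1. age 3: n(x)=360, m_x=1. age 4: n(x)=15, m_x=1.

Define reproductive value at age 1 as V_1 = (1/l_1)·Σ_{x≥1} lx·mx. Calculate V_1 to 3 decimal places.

2.680

lx = nx/n0 = nx/500: 1, 0.97, 0.88, 0.72, 0.03
lx·mx for x ≥ 1: 0.97, 0.88, 0.72, 0.03 → sum = 2.6
V_1 = 2.6 / l_1 = 2.6 / 0.97 = 2.680412… → 2.680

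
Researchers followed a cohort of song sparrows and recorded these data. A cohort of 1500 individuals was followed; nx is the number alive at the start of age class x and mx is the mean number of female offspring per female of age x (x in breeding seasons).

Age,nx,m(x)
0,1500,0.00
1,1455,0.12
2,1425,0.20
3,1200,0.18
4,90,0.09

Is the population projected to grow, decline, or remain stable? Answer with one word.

declining

lx = nx/n0 = nx/1500: 1, 0.97, 0.95, 0.8, 0.06
R0 = Σ lx·mx = 0 + 0.1164 + 0.19 + 0.144 + 0.0054 = 0.4558
R0 < 1, so the population is declining.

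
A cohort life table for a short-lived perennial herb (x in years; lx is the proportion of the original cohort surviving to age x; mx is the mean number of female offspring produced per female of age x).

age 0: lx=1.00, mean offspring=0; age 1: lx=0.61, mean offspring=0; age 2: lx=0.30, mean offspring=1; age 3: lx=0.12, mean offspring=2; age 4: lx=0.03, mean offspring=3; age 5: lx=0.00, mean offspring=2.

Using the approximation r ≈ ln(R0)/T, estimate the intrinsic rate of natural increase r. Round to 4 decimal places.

R0 = Σ lx·mx = 0 + 0 + 0.3 + 0.24 + 0.09 + 0 = 0.63
Σ x·lx·mx = 1.68; T = 1.68/0.63 = 2.66667…
r ≈ ln(R0)/T = ln(0.63)/2.66667… = -0.173263… → -0.1733

-0.1733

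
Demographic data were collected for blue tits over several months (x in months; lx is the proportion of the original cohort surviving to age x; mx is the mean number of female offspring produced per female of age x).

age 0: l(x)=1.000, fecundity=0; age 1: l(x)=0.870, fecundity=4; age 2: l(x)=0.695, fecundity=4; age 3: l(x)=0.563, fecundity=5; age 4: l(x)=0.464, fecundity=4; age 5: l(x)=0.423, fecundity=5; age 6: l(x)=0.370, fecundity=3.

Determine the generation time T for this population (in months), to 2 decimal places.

lx·mx: 0, 3.48, 2.78, 2.815, 1.856, 2.115, 1.11 → R0 = 14.156
x·lx·mx: 0, 3.48, 5.56, 8.445, 7.424, 10.575, 6.66 → Σ = 42.144
T = 42.144 / 14.156 = 2.977112… → 2.98

2.98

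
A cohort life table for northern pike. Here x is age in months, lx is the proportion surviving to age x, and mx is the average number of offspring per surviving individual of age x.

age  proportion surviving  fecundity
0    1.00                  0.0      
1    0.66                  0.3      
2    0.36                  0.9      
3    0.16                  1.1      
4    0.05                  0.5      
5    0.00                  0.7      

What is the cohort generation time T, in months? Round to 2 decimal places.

2.04

lx·mx: 0, 0.198, 0.324, 0.176, 0.025, 0 → R0 = 0.723
x·lx·mx: 0, 0.198, 0.648, 0.528, 0.1, 0 → Σ = 1.474
T = 1.474 / 0.723 = 2.038728… → 2.04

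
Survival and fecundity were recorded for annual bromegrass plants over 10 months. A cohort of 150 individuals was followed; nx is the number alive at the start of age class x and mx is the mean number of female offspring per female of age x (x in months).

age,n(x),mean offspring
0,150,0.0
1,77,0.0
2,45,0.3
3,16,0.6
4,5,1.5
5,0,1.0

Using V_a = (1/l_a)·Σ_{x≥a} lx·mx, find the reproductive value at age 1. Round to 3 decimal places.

0.397

lx = nx/n0 = nx/150: 1, 0.51333…, 0.3, 0.10667…, 0.03333…, 0
lx·mx for x ≥ 1: 0, 0.09, 0.064…, 0.05…, 0 → sum = 0.204…
V_1 = 0.204… / l_1 = 0.204… / 0.513333… = 0.397403… → 0.397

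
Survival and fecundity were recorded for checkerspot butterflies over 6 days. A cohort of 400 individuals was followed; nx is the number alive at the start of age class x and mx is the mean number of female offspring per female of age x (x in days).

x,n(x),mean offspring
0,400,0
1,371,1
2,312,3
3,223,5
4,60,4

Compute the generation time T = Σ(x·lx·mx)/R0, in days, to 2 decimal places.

lx = nx/n0 = nx/400: 1, 0.9275, 0.78, 0.5575, 0.15
lx·mx: 0, 0.9275, 2.34, 2.7875, 0.6 → R0 = 6.655
x·lx·mx: 0, 0.9275, 4.68, 8.3625, 2.4 → Σ = 16.37
T = 16.37 / 6.655 = 2.459805… → 2.46

2.46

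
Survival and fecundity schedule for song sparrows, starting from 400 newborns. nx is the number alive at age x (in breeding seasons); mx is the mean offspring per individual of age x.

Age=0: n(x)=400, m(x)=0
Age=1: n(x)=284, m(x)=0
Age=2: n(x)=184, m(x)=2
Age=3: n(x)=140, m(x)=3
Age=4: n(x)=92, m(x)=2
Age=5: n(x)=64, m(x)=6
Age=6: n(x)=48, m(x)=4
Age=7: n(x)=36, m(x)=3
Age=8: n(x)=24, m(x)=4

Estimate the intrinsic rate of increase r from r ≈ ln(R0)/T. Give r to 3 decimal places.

0.353

lx = nx/n0 = nx/400: 1, 0.71, 0.46, 0.35, 0.23, 0.16, 0.12, 0.09, 0.06
R0 = Σ lx·mx = 0 + 0 + 0.92 + 1.05 + 0.46 + 0.96 + 0.48 + 0.27 + 0.24 = 4.38
Σ x·lx·mx = 18.32; T = 18.32/4.38 = 4.18265…
r ≈ ln(R0)/T = ln(4.38)/4.18265… = 0.35314… → 0.353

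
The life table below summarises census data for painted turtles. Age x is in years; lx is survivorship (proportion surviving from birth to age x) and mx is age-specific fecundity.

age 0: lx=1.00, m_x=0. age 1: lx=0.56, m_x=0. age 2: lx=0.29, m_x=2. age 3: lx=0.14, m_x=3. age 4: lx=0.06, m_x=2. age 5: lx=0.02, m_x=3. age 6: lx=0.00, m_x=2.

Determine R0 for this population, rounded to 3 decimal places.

lx·mx by age: 0, 0, 0.58, 0.42, 0.12, 0.06, 0
R0 = Σ lx·mx = 1.18 → 1.180

1.180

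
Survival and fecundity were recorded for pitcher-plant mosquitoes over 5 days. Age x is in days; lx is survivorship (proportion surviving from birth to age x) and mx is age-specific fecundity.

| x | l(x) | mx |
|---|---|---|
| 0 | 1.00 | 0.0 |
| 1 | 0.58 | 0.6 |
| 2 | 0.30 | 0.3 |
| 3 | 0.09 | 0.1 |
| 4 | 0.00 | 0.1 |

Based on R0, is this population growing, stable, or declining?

declining

R0 = Σ lx·mx = 0 + 0.348 + 0.09 + 0.009 + 0 = 0.447
R0 < 1, so the population is declining.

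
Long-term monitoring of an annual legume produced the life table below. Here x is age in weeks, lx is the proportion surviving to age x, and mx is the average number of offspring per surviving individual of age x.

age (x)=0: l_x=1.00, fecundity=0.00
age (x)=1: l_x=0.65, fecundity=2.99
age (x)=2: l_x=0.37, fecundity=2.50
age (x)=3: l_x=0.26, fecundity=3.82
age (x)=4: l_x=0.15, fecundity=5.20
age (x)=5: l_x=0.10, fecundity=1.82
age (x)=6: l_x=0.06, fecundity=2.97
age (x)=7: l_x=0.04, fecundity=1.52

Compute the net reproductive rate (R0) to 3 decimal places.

5.063

lx·mx by age: 0, 1.9435, 0.925, 0.9932, 0.78, 0.182, 0.1782, 0.0608
R0 = Σ lx·mx = 5.0627 → 5.063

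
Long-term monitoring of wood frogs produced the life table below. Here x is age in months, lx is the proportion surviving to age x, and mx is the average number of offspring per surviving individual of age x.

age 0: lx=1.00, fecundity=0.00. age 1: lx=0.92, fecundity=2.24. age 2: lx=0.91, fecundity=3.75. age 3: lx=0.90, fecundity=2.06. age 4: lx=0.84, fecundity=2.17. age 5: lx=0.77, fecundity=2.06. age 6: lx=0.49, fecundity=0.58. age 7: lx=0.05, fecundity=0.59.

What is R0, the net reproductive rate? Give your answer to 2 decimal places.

lx·mx by age: 0, 2.0608, 3.4125, 1.854, 1.8228, 1.5862, 0.2842, 0.0295
R0 = Σ lx·mx = 11.05 → 11.05

11.05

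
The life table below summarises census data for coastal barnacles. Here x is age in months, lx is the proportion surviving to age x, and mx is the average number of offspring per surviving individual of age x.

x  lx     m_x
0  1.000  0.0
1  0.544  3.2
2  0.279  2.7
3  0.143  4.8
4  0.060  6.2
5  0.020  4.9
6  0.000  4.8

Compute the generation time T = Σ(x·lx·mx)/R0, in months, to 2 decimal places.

lx·mx: 0, 1.7408, 0.7533, 0.6864, 0.372, 0.098, 0 → R0 = 3.6505
x·lx·mx: 0, 1.7408, 1.5066, 2.0592, 1.488, 0.49, 0 → Σ = 7.2846
T = 7.2846 / 3.6505 = 1.995507… → 2.00

2.00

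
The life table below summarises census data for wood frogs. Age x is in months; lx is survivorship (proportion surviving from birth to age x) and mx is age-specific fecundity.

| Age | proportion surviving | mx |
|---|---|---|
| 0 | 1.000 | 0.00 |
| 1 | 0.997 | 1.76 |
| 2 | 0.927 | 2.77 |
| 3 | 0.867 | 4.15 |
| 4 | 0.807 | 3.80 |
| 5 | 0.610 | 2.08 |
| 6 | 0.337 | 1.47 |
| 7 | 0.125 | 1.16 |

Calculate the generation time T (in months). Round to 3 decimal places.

lx·mx: 0, 1.75472, 2.56779, 3.59805, 3.0666, 1.2688, 0.49539, 0.145 → R0 = 12.89635
x·lx·mx: 0, 1.75472, 5.13558, 10.79415, 12.2664, 6.344, 2.97234, 1.015 → Σ = 40.28219
T = 40.28219 / 12.89635 = 3.123534… → 3.124

3.124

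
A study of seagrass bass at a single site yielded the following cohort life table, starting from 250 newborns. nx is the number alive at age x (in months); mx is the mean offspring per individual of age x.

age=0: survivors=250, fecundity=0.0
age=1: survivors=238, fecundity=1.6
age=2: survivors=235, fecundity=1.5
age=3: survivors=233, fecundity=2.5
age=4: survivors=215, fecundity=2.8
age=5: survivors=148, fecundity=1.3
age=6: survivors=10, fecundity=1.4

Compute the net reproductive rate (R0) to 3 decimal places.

8.497

lx = nx/n0 = nx/250: 1, 0.952, 0.94, 0.932, 0.86, 0.592, 0.04
lx·mx by age: 0, 1.5232, 1.41, 2.33, 2.408, 0.7696, 0.056
R0 = Σ lx·mx = 8.4968 → 8.497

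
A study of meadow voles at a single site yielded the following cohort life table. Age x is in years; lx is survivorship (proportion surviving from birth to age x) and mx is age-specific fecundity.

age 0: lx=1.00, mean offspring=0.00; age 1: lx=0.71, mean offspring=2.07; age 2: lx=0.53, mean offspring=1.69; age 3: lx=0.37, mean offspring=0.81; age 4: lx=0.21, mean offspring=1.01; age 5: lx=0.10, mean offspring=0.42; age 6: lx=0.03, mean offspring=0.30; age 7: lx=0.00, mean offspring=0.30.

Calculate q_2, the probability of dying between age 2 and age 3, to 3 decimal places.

0.302

q_2 = (l_2 − l_3) / l_2 = (0.53 − 0.37) / 0.53
     = 0.16 / 0.53 = 0.301887… → 0.302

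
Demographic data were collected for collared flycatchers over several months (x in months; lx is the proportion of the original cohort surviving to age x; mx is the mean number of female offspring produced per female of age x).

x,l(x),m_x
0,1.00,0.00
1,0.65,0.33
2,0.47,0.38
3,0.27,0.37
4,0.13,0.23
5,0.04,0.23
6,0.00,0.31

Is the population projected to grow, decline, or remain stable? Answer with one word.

declining

R0 = Σ lx·mx = 0 + 0.2145 + 0.1786 + 0.0999 + 0.0299 + 0.0092 + 0 = 0.5321
R0 < 1, so the population is declining.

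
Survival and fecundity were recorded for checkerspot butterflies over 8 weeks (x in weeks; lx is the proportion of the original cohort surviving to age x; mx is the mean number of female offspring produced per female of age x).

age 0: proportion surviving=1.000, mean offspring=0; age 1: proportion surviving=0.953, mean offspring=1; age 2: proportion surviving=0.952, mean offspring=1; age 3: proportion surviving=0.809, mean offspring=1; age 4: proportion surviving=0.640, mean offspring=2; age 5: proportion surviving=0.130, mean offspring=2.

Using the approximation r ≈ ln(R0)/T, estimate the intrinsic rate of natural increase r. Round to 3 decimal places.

R0 = Σ lx·mx = 0 + 0.953 + 0.952 + 0.809 + 1.28 + 0.26 = 4.254
Σ x·lx·mx = 11.704; T = 11.704/4.254 = 2.75129…
r ≈ ln(R0)/T = ln(4.254)/2.75129… = 0.52625… → 0.526

0.526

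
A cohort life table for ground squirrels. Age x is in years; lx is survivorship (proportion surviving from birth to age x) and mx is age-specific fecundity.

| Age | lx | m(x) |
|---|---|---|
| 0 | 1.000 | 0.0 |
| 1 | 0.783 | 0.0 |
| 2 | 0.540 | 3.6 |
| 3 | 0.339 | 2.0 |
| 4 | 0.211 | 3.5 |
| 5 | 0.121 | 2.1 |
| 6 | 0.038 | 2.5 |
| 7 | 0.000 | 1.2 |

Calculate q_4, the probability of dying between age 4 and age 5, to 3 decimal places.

0.427

q_4 = (l_4 − l_5) / l_4 = (0.211 − 0.121) / 0.211
     = 0.09 / 0.211 = 0.42654… → 0.427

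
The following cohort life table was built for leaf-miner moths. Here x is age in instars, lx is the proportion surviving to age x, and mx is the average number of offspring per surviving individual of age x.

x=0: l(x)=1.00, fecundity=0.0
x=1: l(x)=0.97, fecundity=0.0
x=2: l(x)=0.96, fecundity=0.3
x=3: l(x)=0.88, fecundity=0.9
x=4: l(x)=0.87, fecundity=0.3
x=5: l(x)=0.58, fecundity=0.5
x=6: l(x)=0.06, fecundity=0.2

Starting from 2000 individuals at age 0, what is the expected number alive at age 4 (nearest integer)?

Expected survivors = N0 · l_4 = 2000 × 0.87 = 1740 → 1740

1740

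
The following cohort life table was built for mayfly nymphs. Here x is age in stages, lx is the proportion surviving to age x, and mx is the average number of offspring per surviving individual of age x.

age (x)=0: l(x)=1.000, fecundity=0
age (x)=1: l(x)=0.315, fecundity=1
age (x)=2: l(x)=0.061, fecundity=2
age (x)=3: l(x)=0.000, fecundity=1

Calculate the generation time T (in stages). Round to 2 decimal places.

lx·mx: 0, 0.315, 0.122, 0 → R0 = 0.437
x·lx·mx: 0, 0.315, 0.244, 0 → Σ = 0.559
T = 0.559 / 0.437 = 1.279176… → 1.28

1.28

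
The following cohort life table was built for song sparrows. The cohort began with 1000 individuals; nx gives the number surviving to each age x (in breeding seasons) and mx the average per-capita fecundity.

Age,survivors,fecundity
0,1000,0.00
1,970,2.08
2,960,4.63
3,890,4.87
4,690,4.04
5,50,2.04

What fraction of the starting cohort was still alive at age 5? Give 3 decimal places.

0.050

l_5 = n_5/n_0 = 50/1000 = 0.05 → 0.050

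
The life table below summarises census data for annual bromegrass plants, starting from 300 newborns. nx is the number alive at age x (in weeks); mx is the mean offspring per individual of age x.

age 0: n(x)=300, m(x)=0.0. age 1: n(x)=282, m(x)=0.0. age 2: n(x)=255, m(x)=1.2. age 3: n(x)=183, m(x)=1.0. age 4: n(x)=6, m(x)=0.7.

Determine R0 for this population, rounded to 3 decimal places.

lx = nx/n0 = nx/300: 1, 0.94, 0.85, 0.61, 0.02
lx·mx by age: 0, 0, 1.02, 0.61, 0.014
R0 = Σ lx·mx = 1.644 → 1.644

1.644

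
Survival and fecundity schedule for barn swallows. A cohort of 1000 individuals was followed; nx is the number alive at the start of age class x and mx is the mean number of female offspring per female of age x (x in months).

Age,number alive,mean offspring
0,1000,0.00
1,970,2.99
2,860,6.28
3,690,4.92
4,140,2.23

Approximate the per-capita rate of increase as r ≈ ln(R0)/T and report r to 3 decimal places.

lx = nx/n0 = nx/1000: 1, 0.97, 0.86, 0.69, 0.14
R0 = Σ lx·mx = 0 + 2.9003 + 5.4008 + 3.3948 + 0.3122 = 12.0081
Σ x·lx·mx = 25.1351; T = 25.1351/12.0081 = 2.09318…
r ≈ ln(R0)/T = ln(12.0081)/2.09318… = 1.18747… → 1.187

1.187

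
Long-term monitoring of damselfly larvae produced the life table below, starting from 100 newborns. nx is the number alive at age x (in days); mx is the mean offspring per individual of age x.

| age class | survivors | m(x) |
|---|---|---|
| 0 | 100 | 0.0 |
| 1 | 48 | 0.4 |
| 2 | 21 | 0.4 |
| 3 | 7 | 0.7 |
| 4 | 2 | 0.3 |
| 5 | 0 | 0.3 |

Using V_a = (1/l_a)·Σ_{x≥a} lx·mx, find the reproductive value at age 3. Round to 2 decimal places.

0.79

lx = nx/n0 = nx/100: 1, 0.48, 0.21, 0.07, 0.02, 0
lx·mx for x ≥ 3: 0.049, 0.006, 0 → sum = 0.055
V_3 = 0.055 / l_3 = 0.055 / 0.07 = 0.785714… → 0.79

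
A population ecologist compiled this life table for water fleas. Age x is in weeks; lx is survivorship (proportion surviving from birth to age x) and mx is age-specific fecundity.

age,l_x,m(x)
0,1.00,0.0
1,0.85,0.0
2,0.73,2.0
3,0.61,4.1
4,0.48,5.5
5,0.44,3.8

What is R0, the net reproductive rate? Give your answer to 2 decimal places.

lx·mx by age: 0, 0, 1.46, 2.501, 2.64, 1.672
R0 = Σ lx·mx = 8.273 → 8.27

8.27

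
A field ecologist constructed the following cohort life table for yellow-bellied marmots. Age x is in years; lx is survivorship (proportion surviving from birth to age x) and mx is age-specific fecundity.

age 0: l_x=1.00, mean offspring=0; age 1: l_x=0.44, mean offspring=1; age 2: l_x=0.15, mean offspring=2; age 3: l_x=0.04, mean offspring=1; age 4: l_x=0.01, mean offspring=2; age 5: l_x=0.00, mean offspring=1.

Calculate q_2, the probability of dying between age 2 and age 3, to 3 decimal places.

0.733

q_2 = (l_2 − l_3) / l_2 = (0.15 − 0.04) / 0.15
     = 0.11 / 0.15 = 0.733333… → 0.733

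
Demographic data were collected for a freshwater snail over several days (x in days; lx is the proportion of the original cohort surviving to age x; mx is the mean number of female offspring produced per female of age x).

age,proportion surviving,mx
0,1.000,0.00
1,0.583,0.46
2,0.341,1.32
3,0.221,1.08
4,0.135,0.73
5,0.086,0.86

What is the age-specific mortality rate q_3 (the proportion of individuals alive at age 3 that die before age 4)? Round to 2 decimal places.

0.39

q_3 = (l_3 − l_4) / l_3 = (0.221 − 0.135) / 0.221
     = 0.086 / 0.221 = 0.38914… → 0.39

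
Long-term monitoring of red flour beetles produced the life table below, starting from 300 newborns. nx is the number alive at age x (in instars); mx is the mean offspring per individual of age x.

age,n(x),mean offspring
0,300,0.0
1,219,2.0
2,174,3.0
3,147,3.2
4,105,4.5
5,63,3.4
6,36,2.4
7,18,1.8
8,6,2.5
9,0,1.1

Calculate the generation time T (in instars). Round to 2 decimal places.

lx = nx/n0 = nx/300: 1, 0.73, 0.58, 0.49, 0.35, 0.21, 0.12, 0.06, 0.02, 0
lx·mx: 0, 1.46, 1.74, 1.568, 1.575, 0.714, 0.288, 0.108, 0.05, 0 → R0 = 7.503
x·lx·mx: 0, 1.46, 3.48, 4.704, 6.3, 3.57, 1.728, 0.756, 0.4, 0 → Σ = 22.398
T = 22.398 / 7.503 = 2.985206… → 2.99

2.99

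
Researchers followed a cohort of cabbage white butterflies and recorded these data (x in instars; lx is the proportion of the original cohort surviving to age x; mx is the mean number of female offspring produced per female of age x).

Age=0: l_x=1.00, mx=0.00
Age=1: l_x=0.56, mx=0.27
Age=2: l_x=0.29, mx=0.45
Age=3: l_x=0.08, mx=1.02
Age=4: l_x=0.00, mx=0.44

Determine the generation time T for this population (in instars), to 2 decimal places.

1.81

lx·mx: 0, 0.1512, 0.1305, 0.0816, 0 → R0 = 0.3633
x·lx·mx: 0, 0.1512, 0.261, 0.2448, 0 → Σ = 0.657
T = 0.657 / 0.3633 = 1.808423… → 1.81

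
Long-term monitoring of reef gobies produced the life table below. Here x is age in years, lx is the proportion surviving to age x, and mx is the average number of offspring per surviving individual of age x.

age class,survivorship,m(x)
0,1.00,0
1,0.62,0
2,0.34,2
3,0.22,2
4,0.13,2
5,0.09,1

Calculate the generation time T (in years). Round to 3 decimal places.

lx·mx: 0, 0, 0.68, 0.44, 0.26, 0.09 → R0 = 1.47
x·lx·mx: 0, 0, 1.36, 1.32, 1.04, 0.45 → Σ = 4.17
T = 4.17 / 1.47 = 2.836735… → 2.837

2.837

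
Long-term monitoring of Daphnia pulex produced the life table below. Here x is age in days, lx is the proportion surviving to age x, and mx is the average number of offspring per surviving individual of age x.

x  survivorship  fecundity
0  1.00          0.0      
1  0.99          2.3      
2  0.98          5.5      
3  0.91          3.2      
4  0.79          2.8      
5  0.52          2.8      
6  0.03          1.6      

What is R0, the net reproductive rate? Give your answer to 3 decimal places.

lx·mx by age: 0, 2.277, 5.39, 2.912, 2.212, 1.456, 0.048
R0 = Σ lx·mx = 14.295 → 14.295

14.295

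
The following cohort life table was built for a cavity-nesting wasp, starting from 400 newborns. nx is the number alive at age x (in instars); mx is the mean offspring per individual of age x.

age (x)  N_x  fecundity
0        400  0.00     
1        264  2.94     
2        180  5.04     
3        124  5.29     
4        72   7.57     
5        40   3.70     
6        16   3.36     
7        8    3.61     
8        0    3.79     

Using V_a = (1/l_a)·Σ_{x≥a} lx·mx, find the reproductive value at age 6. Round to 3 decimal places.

lx = nx/n0 = nx/400: 1, 0.66, 0.45, 0.31, 0.18, 0.1, 0.04, 0.02, 0
lx·mx for x ≥ 6: 0.1344, 0.0722, 0 → sum = 0.2066
V_6 = 0.2066 / l_6 = 0.2066 / 0.04 = 5.165 → 5.165

5.165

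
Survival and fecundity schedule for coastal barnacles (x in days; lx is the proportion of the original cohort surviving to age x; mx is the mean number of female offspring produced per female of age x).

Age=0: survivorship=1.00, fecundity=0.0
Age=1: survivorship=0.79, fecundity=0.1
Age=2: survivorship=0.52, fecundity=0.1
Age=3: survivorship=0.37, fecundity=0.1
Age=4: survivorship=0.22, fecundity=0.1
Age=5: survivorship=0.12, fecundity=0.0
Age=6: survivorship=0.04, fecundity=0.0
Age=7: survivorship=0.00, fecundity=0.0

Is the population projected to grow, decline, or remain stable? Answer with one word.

R0 = Σ lx·mx = 0 + 0.079 + 0.052 + 0.037 + 0.022 + 0 + 0 + 0 = 0.19
R0 < 1, so the population is declining.

declining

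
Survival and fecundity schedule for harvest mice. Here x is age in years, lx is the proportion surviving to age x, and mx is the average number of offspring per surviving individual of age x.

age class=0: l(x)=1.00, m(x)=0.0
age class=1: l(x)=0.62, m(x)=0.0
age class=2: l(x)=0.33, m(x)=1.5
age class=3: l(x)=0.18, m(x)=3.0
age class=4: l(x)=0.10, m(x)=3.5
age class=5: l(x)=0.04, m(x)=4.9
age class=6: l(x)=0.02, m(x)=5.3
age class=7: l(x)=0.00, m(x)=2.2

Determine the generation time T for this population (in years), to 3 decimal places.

3.335

lx·mx: 0, 0, 0.495, 0.54, 0.35, 0.196, 0.106, 0 → R0 = 1.687
x·lx·mx: 0, 0, 0.99, 1.62, 1.4, 0.98, 0.636, 0 → Σ = 5.626
T = 5.626 / 1.687 = 3.334914… → 3.335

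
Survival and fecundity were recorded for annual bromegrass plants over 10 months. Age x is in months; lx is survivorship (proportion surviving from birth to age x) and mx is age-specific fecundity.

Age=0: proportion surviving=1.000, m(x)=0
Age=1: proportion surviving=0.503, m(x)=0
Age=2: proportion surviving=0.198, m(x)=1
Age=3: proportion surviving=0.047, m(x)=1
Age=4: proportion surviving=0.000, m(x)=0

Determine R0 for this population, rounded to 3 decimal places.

0.245

lx·mx by age: 0, 0, 0.198, 0.047, 0
R0 = Σ lx·mx = 0.245 → 0.245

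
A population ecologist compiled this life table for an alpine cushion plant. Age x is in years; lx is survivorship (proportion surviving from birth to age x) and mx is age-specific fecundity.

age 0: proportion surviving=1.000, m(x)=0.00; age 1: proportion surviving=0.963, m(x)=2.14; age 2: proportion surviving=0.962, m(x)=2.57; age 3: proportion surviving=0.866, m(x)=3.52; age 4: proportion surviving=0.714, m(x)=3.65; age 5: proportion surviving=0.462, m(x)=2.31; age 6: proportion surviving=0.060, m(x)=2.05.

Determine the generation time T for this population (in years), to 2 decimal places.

2.87

lx·mx: 0, 2.06082, 2.47234, 3.04832, 2.6061, 1.06722, 0.123 → R0 = 11.3778
x·lx·mx: 0, 2.06082, 4.94468, 9.14496, 10.4244, 5.3361, 0.738 → Σ = 32.64896
T = 32.64896 / 11.3778 = 2.869532… → 2.87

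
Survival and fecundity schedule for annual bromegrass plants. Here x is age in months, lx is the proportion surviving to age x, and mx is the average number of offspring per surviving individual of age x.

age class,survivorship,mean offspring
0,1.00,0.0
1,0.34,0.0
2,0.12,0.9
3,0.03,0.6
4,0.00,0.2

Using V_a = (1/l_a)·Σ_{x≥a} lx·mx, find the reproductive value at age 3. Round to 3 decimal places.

lx·mx for x ≥ 3: 0.018, 0 → sum = 0.018
V_3 = 0.018 / l_3 = 0.018 / 0.03 = 0.6 → 0.600

0.600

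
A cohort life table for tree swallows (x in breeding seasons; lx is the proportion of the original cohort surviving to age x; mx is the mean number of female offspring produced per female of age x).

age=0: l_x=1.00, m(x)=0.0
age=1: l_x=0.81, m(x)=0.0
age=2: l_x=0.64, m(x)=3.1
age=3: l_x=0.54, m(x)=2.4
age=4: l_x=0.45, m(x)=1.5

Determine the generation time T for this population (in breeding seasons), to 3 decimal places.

lx·mx: 0, 0, 1.984, 1.296, 0.675 → R0 = 3.955
x·lx·mx: 0, 0, 3.968, 3.888, 2.7 → Σ = 10.556
T = 10.556 / 3.955 = 2.669027… → 2.669

2.669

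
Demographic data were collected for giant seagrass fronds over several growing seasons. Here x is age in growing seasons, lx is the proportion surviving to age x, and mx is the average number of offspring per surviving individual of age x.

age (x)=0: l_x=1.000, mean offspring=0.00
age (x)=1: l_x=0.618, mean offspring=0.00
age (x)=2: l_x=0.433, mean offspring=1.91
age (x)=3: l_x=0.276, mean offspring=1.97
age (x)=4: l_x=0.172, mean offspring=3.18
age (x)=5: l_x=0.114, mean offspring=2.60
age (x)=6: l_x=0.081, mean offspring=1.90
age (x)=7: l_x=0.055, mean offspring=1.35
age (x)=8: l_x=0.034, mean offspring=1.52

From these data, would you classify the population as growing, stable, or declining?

growing

R0 = Σ lx·mx = 0 + 0 + 0.82703 + 0.54372 + 0.54696 + 0.2964 + 0.1539 + 0.07425 + 0.05168 = 2.49394
R0 > 1, so the population is growing.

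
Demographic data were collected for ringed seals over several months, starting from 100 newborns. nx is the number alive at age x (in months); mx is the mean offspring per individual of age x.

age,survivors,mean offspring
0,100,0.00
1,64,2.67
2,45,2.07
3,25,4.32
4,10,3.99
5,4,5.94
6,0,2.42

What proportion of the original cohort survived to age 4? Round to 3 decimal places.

l_4 = n_4/n_0 = 10/100 = 0.1 → 0.100

0.100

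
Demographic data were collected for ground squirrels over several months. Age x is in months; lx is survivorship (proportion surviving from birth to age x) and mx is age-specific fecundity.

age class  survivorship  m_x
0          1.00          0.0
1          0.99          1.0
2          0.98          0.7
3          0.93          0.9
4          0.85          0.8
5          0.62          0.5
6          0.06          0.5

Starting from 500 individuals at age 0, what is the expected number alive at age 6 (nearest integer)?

30

Expected survivors = N0 · l_6 = 500 × 0.06 = 30 → 30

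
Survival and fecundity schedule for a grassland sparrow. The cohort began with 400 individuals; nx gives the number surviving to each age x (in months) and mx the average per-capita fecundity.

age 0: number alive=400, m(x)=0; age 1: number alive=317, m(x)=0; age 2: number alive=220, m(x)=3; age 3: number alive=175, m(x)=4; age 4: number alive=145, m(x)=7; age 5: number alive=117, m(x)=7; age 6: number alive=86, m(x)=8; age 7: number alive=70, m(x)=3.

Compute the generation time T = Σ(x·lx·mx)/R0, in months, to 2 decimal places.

lx = nx/n0 = nx/400: 1, 0.7925, 0.55, 0.4375, 0.3625, 0.2925, 0.215, 0.175
lx·mx: 0, 0, 1.65, 1.75, 2.5375, 2.0475, 1.72, 0.525 → R0 = 10.23
x·lx·mx: 0, 0, 3.3, 5.25, 10.15, 10.2375, 10.32, 3.675 → Σ = 42.9325
T = 42.9325 / 10.23 = 4.196725… → 4.20

4.20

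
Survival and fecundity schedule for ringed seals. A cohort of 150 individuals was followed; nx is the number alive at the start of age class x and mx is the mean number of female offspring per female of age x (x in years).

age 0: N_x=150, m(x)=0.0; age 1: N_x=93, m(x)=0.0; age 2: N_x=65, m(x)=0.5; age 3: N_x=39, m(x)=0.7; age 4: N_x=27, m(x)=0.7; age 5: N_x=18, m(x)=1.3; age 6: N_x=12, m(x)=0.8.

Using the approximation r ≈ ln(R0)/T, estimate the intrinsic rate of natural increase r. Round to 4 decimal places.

-0.0829

lx = nx/n0 = nx/150: 1, 0.62, 0.43333…, 0.26, 0.18, 0.12, 0.08
R0 = Σ lx·mx = 0 + 0 + 0.21667… + 0.182 + 0.126 + 0.156 + 0.064 = 0.744667…
Σ x·lx·mx = 2.647333…; T = 2.647333…/0.744667… = 3.55506…
r ≈ ln(R0)/T = ln(0.744667…)/3.55506… = -0.082929… → -0.0829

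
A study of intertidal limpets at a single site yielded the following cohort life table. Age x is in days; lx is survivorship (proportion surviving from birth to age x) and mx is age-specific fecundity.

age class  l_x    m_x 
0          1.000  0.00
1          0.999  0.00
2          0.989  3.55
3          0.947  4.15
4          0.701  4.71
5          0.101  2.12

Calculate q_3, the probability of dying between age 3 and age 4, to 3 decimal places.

0.260

q_3 = (l_3 − l_4) / l_3 = (0.947 − 0.701) / 0.947
     = 0.246 / 0.947 = 0.259768… → 0.260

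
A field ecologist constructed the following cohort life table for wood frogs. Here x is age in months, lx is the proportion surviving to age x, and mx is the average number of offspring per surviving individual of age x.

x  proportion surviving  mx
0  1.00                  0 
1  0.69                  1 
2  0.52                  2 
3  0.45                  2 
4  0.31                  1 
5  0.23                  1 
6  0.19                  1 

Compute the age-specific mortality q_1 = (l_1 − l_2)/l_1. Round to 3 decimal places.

q_1 = (l_1 − l_2) / l_1 = (0.69 − 0.52) / 0.69
     = 0.17 / 0.69 = 0.246377… → 0.246

0.246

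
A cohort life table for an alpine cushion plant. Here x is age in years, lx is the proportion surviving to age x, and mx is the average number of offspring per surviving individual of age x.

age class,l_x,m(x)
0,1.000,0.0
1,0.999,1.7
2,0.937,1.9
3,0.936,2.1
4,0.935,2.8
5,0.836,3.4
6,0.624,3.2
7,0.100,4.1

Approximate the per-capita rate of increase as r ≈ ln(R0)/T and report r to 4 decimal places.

R0 = Σ lx·mx = 0 + 1.6983 + 1.7803 + 1.9656 + 2.618 + 2.8424 + 1.9968 + 0.41 = 13.3114
Σ x·lx·mx = 50.6905; T = 50.6905/13.3114 = 3.80805…
r ≈ ln(R0)/T = ln(13.3114)/3.80805… = 0.679776… → 0.6798

0.6798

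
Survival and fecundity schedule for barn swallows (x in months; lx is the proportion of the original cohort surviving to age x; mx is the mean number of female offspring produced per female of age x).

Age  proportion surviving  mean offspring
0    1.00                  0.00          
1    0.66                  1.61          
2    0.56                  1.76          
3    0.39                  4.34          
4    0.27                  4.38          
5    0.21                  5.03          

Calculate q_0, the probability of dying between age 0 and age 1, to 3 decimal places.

0.340

q_0 = (l_0 − l_1) / l_0 = (1 − 0.66) / 1
     = 0.34 / 1 = 0.34 → 0.340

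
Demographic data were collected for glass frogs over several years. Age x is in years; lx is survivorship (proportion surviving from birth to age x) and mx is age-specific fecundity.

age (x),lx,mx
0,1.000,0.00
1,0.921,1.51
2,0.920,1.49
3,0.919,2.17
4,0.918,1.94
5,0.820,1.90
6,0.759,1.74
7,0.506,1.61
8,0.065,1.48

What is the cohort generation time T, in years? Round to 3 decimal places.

3.818

lx·mx: 0, 1.39071, 1.3708, 1.99423, 1.78092, 1.558, 1.32066, 0.81466, 0.0962 → R0 = 10.32618
x·lx·mx: 0, 1.39071, 2.7416, 5.98269, 7.12368, 7.79, 7.92396, 5.70262, 0.7696 → Σ = 39.42486
T = 39.42486 / 10.32618 = 3.817952… → 3.818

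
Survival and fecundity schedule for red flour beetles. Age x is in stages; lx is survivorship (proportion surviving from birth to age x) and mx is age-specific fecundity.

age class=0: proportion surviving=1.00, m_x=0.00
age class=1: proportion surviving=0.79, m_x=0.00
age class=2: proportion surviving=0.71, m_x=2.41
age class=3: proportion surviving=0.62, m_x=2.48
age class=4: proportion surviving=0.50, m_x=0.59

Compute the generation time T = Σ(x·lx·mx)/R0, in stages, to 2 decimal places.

2.60

lx·mx: 0, 0, 1.7111, 1.5376, 0.295 → R0 = 3.5437
x·lx·mx: 0, 0, 3.4222, 4.6128, 1.18 → Σ = 9.215
T = 9.215 / 3.5437 = 2.600389… → 2.60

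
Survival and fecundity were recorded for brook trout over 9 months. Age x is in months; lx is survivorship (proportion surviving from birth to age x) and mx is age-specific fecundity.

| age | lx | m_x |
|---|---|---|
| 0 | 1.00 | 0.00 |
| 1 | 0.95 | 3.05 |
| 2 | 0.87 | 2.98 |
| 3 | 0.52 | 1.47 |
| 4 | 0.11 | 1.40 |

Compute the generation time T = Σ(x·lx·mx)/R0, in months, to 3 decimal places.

1.715

lx·mx: 0, 2.8975, 2.5926, 0.7644, 0.154 → R0 = 6.4085
x·lx·mx: 0, 2.8975, 5.1852, 2.2932, 0.616 → Σ = 10.9919
T = 10.9919 / 6.4085 = 1.715206… → 1.715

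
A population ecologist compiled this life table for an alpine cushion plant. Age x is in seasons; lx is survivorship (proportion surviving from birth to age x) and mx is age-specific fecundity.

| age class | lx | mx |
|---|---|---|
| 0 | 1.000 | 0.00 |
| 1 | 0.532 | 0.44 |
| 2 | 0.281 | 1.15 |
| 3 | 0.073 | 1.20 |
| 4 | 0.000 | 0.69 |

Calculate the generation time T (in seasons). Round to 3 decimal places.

lx·mx: 0, 0.23408, 0.32315, 0.0876, 0 → R0 = 0.64483
x·lx·mx: 0, 0.23408, 0.6463, 0.2628, 0 → Σ = 1.14318
T = 1.14318 / 0.64483 = 1.772839… → 1.773

1.773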